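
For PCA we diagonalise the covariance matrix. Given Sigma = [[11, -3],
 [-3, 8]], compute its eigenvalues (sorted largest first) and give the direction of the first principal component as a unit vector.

Step 1 — characteristic polynomial of 2×2 Sigma:
  det(Sigma - λI) = λ² - trace · λ + det = 0.
  trace = 11 + 8 = 19, det = 11·8 - (-3)² = 79.
Step 2 — discriminant:
  Δ = trace² - 4·det = 361 - 316 = 45.
Step 3 — eigenvalues:
  λ = (trace ± √Δ)/2 = (19 ± 6.7082)/2,
  λ_1 = 12.8541,  λ_2 = 6.1459.

Step 4 — unit eigenvector for λ_1: solve (Sigma - λ_1 I)v = 0. First row:
  (11 - 12.8541)·v_x + (-3)·v_y = 0, i.e. (-1.8541)·v_x + (-3)·v_y = 0,
  so v ∝ (b, λ_1 - a) = (-3, 1.8541); multiply by -1 so the first entry is positive: u = (3, -1.8541).
  ||u|| = √((3)² + (-1.8541)²) = √(12.4377) ≈ 3.5267,
  v_1 = u/||u|| ≈ (0.8507, -0.5257) (||v_1|| = 1).

λ_1 = 12.8541,  λ_2 = 6.1459;  v_1 ≈ (0.8507, -0.5257)


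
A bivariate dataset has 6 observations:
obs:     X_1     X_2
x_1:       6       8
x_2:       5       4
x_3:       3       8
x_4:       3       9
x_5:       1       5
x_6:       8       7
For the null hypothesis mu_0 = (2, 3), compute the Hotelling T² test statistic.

Step 1 — sample mean vector:
  mean(X_1) = (6 + 5 + 3 + 3 + 1 + 8) / 6 = 26/6 = 4.3333
  mean(X_2) = (8 + 4 + 8 + 9 + 5 + 7) / 6 = 41/6 = 6.8333
  x̄ = (4.3333, 6.8333),  deviation x̄ - mu_0 = (4.3333, 6.8333) - (2, 3) = (2.3333, 3.8333).

Step 2 — sample covariance matrix, S[i,j] = (1/(n-1)) · Σ_k (x_{k,i} - mean_i) · (x_{k,j} - mean_j), divisor n-1 = 5:
  S[X_1,X_1] = ((1.6667)·(1.6667) + (0.6667)·(0.6667) + (-1.3333)·(-1.3333) + (-1.3333)·(-1.3333) + (-3.3333)·(-3.3333) + (3.6667)·(3.6667)) / 5 = 31.3333/5 = 6.2667
  S[X_1,X_2] = ((1.6667)·(1.1667) + (0.6667)·(-2.8333) + (-1.3333)·(1.1667) + (-1.3333)·(2.1667) + (-3.3333)·(-1.8333) + (3.6667)·(0.1667)) / 5 = 2.3333/5 = 0.4667
  S[X_2,X_2] = ((1.1667)·(1.1667) + (-2.8333)·(-2.8333) + (1.1667)·(1.1667) + (2.1667)·(2.1667) + (-1.8333)·(-1.8333) + (0.1667)·(0.1667)) / 5 = 18.8333/5 = 3.7667
  S = [[6.2667, 0.4667],
 [0.4667, 3.7667]].

Step 3 — invert S. det(S) = 6.2667·3.7667 - (0.4667)² = 23.3867.
  S^{-1} = (1/det) · [[d, -b], [-b, a]] = [[0.1611, -0.02],
 [-0.02, 0.268]].

Step 4 — quadratic form (x̄ - mu_0)^T · S^{-1} · (x̄ - mu_0):
  S^{-1} · (x̄ - mu_0) = (0.2993, 0.9806),
  (x̄ - mu_0)^T · [...] = (2.3333)·(0.2993) + (3.8333)·(0.9806) = 4.4574.

Step 5 — scale by n: T² = 6 · 4.4574 = 26.7446.

T² ≈ 26.7446


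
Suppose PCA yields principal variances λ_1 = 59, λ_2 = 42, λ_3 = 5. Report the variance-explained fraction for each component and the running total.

Step 1 — total variance = trace(Sigma) = Σ λ_i = 59 + 42 + 5 = 106.

Step 2 — fraction explained by component i = λ_i / Σ λ:
  PC1: 59/106 = 0.5566
  PC2: 42/106 = 0.3962
  PC3: 5/106 = 0.0472

Step 3 — cumulative fraction after k components = (λ_1 + ... + λ_k) / Σ λ:
  k = 1: 59/106 = 0.5566
  k = 2: (59 + 42)/106 = 101/106 = 0.9528
  k = 3: (59 + 42 + 5)/106 = 106/106 = 1

Summary (fraction, with percent):

explained: PC1 0.5566 (55.66%), PC2 0.3962 (39.62%), PC3 0.0472 (4.72%);  cumulative: 0.5566, 0.9528, 1


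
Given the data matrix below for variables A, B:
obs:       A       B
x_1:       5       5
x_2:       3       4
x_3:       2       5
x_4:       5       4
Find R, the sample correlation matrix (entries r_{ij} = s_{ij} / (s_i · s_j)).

Step 1 — column means:
  mean(A) = (5 + 3 + 2 + 5) / 4 = 15/4 = 3.75
  mean(B) = (5 + 4 + 5 + 4) / 4 = 18/4 = 4.5

Step 2 — sample variances and covariances s[i,j] = (1/(n-1)) · Σ_k (x_{k,i} - mean_i) · (x_{k,j} - mean_j), with n-1 = 3:
  s[A,A] = ((1.25)·(1.25) + (-0.75)·(-0.75) + (-1.75)·(-1.75) + (1.25)·(1.25)) / 3 = 6.75/3 = 2.25
  s[A,B] = ((1.25)·(0.5) + (-0.75)·(-0.5) + (-1.75)·(0.5) + (1.25)·(-0.5)) / 3 = -0.5/3 = -0.1667
  s[B,B] = ((0.5)·(0.5) + (-0.5)·(-0.5) + (0.5)·(0.5) + (-0.5)·(-0.5)) / 3 = 1/3 = 0.3333
  Sample standard deviations s_i = √(s[i,i]):
  s(A) = √(2.25) = 1.5
  s(B) = √(0.3333) = 0.5774

Step 3 — r_{ij} = s_{ij} / (s_i · s_j):
  r[A,A] = 1 (diagonal).
  r[A,B] = -0.1667 / (1.5 · 0.5774) = -0.1667 / 0.866 = -0.1925
  r[B,B] = 1 (diagonal).

R is symmetric with unit diagonal. Assembling:

R = [[1, -0.1925],
 [-0.1925, 1]]


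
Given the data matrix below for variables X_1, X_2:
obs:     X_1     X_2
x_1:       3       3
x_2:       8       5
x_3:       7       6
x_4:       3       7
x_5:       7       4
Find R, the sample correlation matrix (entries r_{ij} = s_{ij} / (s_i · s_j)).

Step 1 — column means:
  mean(X_1) = (3 + 8 + 7 + 3 + 7) / 5 = 28/5 = 5.6
  mean(X_2) = (3 + 5 + 6 + 7 + 4) / 5 = 25/5 = 5

Step 2 — sample variances and covariances s[i,j] = (1/(n-1)) · Σ_k (x_{k,i} - mean_i) · (x_{k,j} - mean_j), with n-1 = 4:
  s[X_1,X_1] = ((-2.6)·(-2.6) + (2.4)·(2.4) + (1.4)·(1.4) + (-2.6)·(-2.6) + (1.4)·(1.4)) / 4 = 23.2/4 = 5.8
  s[X_1,X_2] = ((-2.6)·(-2) + (2.4)·(0) + (1.4)·(1) + (-2.6)·(2) + (1.4)·(-1)) / 4 = 0/4 = 0
  s[X_2,X_2] = ((-2)·(-2) + (0)·(0) + (1)·(1) + (2)·(2) + (-1)·(-1)) / 4 = 10/4 = 2.5
  Sample standard deviations s_i = √(s[i,i]):
  s(X_1) = √(5.8) = 2.4083
  s(X_2) = √(2.5) = 1.5811

Step 3 — r_{ij} = s_{ij} / (s_i · s_j):
  r[X_1,X_1] = 1 (diagonal).
  r[X_1,X_2] = 0 / (2.4083 · 1.5811) = 0 / 3.8079 = 0
  r[X_2,X_2] = 1 (diagonal).

R is symmetric with unit diagonal. Assembling:

R = [[1, 0],
 [0, 1]]


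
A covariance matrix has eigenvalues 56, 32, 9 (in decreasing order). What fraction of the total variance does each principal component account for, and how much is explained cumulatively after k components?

Step 1 — total variance = trace(Sigma) = Σ λ_i = 56 + 32 + 9 = 97.

Step 2 — fraction explained by component i = λ_i / Σ λ:
  PC1: 56/97 = 0.5773
  PC2: 32/97 = 0.3299
  PC3: 9/97 = 0.0928

Step 3 — cumulative fraction after k components = (λ_1 + ... + λ_k) / Σ λ:
  k = 1: 56/97 = 0.5773
  k = 2: (56 + 32)/97 = 88/97 = 0.9072
  k = 3: (56 + 32 + 9)/97 = 97/97 = 1

Summary (fraction, with percent):

explained: PC1 0.5773 (57.73%), PC2 0.3299 (32.99%), PC3 0.0928 (9.28%);  cumulative: 0.5773, 0.9072, 1


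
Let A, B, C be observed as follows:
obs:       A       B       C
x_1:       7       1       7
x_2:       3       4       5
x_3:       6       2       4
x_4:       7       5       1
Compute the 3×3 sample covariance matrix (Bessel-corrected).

Step 1 — column means:
  mean(A) = (7 + 3 + 6 + 7) / 4 = 23/4 = 5.75
  mean(B) = (1 + 4 + 2 + 5) / 4 = 12/4 = 3
  mean(C) = (7 + 5 + 4 + 1) / 4 = 17/4 = 4.25

Step 2 — sample covariance S[i,j] = (1/(n-1)) · Σ_k (x_{k,i} - mean_i) · (x_{k,j} - mean_j), with n-1 = 3.
  S[A,A] = ((1.25)·(1.25) + (-2.75)·(-2.75) + (0.25)·(0.25) + (1.25)·(1.25)) / 3 = 10.75/3 = 3.5833
  S[A,B] = ((1.25)·(-2) + (-2.75)·(1) + (0.25)·(-1) + (1.25)·(2)) / 3 = -3/3 = -1
  S[A,C] = ((1.25)·(2.75) + (-2.75)·(0.75) + (0.25)·(-0.25) + (1.25)·(-3.25)) / 3 = -2.75/3 = -0.9167
  S[B,B] = ((-2)·(-2) + (1)·(1) + (-1)·(-1) + (2)·(2)) / 3 = 10/3 = 3.3333
  S[B,C] = ((-2)·(2.75) + (1)·(0.75) + (-1)·(-0.25) + (2)·(-3.25)) / 3 = -11/3 = -3.6667
  S[C,C] = ((2.75)·(2.75) + (0.75)·(0.75) + (-0.25)·(-0.25) + (-3.25)·(-3.25)) / 3 = 18.75/3 = 6.25

S is symmetric (S[j,i] = S[i,j]). Assembling:

S = [[3.5833, -1, -0.9167],
 [-1, 3.3333, -3.6667],
 [-0.9167, -3.6667, 6.25]]


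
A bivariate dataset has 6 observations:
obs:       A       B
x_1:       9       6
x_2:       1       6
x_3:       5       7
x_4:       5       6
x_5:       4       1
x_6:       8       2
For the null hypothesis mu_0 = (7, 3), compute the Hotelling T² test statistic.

Step 1 — sample mean vector:
  mean(A) = (9 + 1 + 5 + 5 + 4 + 8) / 6 = 32/6 = 5.3333
  mean(B) = (6 + 6 + 7 + 6 + 1 + 2) / 6 = 28/6 = 4.6667
  x̄ = (5.3333, 4.6667),  deviation x̄ - mu_0 = (5.3333, 4.6667) - (7, 3) = (-1.6667, 1.6667).

Step 2 — sample covariance matrix, S[i,j] = (1/(n-1)) · Σ_k (x_{k,i} - mean_i) · (x_{k,j} - mean_j), divisor n-1 = 5:
  S[A,A] = ((3.6667)·(3.6667) + (-4.3333)·(-4.3333) + (-0.3333)·(-0.3333) + (-0.3333)·(-0.3333) + (-1.3333)·(-1.3333) + (2.6667)·(2.6667)) / 5 = 41.3333/5 = 8.2667
  S[A,B] = ((3.6667)·(1.3333) + (-4.3333)·(1.3333) + (-0.3333)·(2.3333) + (-0.3333)·(1.3333) + (-1.3333)·(-3.6667) + (2.6667)·(-2.6667)) / 5 = -4.3333/5 = -0.8667
  S[B,B] = ((1.3333)·(1.3333) + (1.3333)·(1.3333) + (2.3333)·(2.3333) + (1.3333)·(1.3333) + (-3.6667)·(-3.6667) + (-2.6667)·(-2.6667)) / 5 = 31.3333/5 = 6.2667
  S = [[8.2667, -0.8667],
 [-0.8667, 6.2667]].

Step 3 — invert S. det(S) = 8.2667·6.2667 - (-0.8667)² = 51.0533.
  S^{-1} = (1/det) · [[d, -b], [-b, a]] = [[0.1227, 0.017],
 [0.017, 0.1619]].

Step 4 — quadratic form (x̄ - mu_0)^T · S^{-1} · (x̄ - mu_0):
  S^{-1} · (x̄ - mu_0) = (-0.1763, 0.2416),
  (x̄ - mu_0)^T · [...] = (-1.6667)·(-0.1763) + (1.6667)·(0.2416) = 0.6964.

Step 5 — scale by n: T² = 6 · 0.6964 = 4.1786.

T² ≈ 4.1786


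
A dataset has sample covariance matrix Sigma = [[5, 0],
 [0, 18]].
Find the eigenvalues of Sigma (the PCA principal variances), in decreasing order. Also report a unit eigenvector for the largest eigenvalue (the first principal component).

Step 1 — characteristic polynomial of 2×2 Sigma:
  det(Sigma - λI) = λ² - trace · λ + det = 0.
  trace = 5 + 18 = 23, det = 5·18 - (0)² = 90.
Step 2 — discriminant:
  Δ = trace² - 4·det = 529 - 360 = 169.
Step 3 — eigenvalues:
  λ = (trace ± √Δ)/2 = (23 ± 13)/2,
  λ_1 = 18,  λ_2 = 5.

Step 4 — unit eigenvector for λ_1: Sigma is diagonal, so its eigenvectors are the coordinate axes. λ_1 = 18 is the diagonal entry on the second coordinate axis, hence
  v_1 = (0, 1) (||v_1|| = 1).

λ_1 = 18,  λ_2 = 5;  v_1 ≈ (0, 1)


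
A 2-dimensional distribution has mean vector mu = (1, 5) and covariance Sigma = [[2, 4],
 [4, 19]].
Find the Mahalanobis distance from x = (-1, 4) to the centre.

Step 1 — centre the observation: (x - mu) = (-2, -1).

Step 2 — invert Sigma. det(Sigma) = 2·19 - (4)² = 22.
  Sigma^{-1} = (1/det) · [[d, -b], [-b, a]] = [[0.8636, -0.1818],
 [-0.1818, 0.0909]].

Step 3 — form the quadratic (x - mu)^T · Sigma^{-1} · (x - mu):
  Sigma^{-1} · (x - mu) = (-1.5455, 0.2727).
  (x - mu)^T · [Sigma^{-1} · (x - mu)] = (-2)·(-1.5455) + (-1)·(0.2727) = 2.8182.

Step 4 — take square root: d = √(2.8182) ≈ 1.6787.

d(x, mu) = √(2.8182) ≈ 1.6787


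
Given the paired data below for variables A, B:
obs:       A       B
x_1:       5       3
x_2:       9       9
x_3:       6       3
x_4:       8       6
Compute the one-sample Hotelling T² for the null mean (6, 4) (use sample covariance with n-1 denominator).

Step 1 — sample mean vector:
  mean(A) = (5 + 9 + 6 + 8) / 4 = 28/4 = 7
  mean(B) = (3 + 9 + 3 + 6) / 4 = 21/4 = 5.25
  x̄ = (7, 5.25),  deviation x̄ - mu_0 = (7, 5.25) - (6, 4) = (1, 1.25).

Step 2 — sample covariance matrix, S[i,j] = (1/(n-1)) · Σ_k (x_{k,i} - mean_i) · (x_{k,j} - mean_j), divisor n-1 = 3:
  S[A,A] = ((-2)·(-2) + (2)·(2) + (-1)·(-1) + (1)·(1)) / 3 = 10/3 = 3.3333
  S[A,B] = ((-2)·(-2.25) + (2)·(3.75) + (-1)·(-2.25) + (1)·(0.75)) / 3 = 15/3 = 5
  S[B,B] = ((-2.25)·(-2.25) + (3.75)·(3.75) + (-2.25)·(-2.25) + (0.75)·(0.75)) / 3 = 24.75/3 = 8.25
  S = [[3.3333, 5],
 [5, 8.25]].

Step 3 — invert S. det(S) = 3.3333·8.25 - (5)² = 2.5.
  S^{-1} = (1/det) · [[d, -b], [-b, a]] = [[3.3, -2],
 [-2, 1.3333]].

Step 4 — quadratic form (x̄ - mu_0)^T · S^{-1} · (x̄ - mu_0):
  S^{-1} · (x̄ - mu_0) = (0.8, -0.3333),
  (x̄ - mu_0)^T · [...] = (1)·(0.8) + (1.25)·(-0.3333) = 0.3833.

Step 5 — scale by n: T² = 4 · 0.3833 = 1.5333.

T² ≈ 1.5333


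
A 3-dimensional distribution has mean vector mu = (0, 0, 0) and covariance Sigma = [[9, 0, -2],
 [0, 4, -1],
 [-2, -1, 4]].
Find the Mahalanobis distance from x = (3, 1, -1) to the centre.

Step 1 — centre the observation: (x - mu) = (3, 1, -1).

Step 2 — invert Sigma (cofactor / det for 3×3, or solve directly):
  Sigma^{-1} = [[0.1261, 0.0168, 0.0672],
 [0.0168, 0.2689, 0.0756],
 [0.0672, 0.0756, 0.3025]].

Step 3 — form the quadratic (x - mu)^T · Sigma^{-1} · (x - mu):
  Sigma^{-1} · (x - mu) = (0.3277, 0.2437, -0.0252).
  (x - mu)^T · [Sigma^{-1} · (x - mu)] = (3)·(0.3277) + (1)·(0.2437) + (-1)·(-0.0252) = 1.2521.

Step 4 — take square root: d = √(1.2521) ≈ 1.119.

d(x, mu) = √(1.2521) ≈ 1.119


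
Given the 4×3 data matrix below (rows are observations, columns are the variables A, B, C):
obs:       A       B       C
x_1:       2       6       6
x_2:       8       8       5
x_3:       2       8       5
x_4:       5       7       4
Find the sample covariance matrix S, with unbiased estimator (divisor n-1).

Step 1 — column means:
  mean(A) = (2 + 8 + 2 + 5) / 4 = 17/4 = 4.25
  mean(B) = (6 + 8 + 8 + 7) / 4 = 29/4 = 7.25
  mean(C) = (6 + 5 + 5 + 4) / 4 = 20/4 = 5

Step 2 — sample covariance S[i,j] = (1/(n-1)) · Σ_k (x_{k,i} - mean_i) · (x_{k,j} - mean_j), with n-1 = 3.
  S[A,A] = ((-2.25)·(-2.25) + (3.75)·(3.75) + (-2.25)·(-2.25) + (0.75)·(0.75)) / 3 = 24.75/3 = 8.25
  S[A,B] = ((-2.25)·(-1.25) + (3.75)·(0.75) + (-2.25)·(0.75) + (0.75)·(-0.25)) / 3 = 3.75/3 = 1.25
  S[A,C] = ((-2.25)·(1) + (3.75)·(0) + (-2.25)·(0) + (0.75)·(-1)) / 3 = -3/3 = -1
  S[B,B] = ((-1.25)·(-1.25) + (0.75)·(0.75) + (0.75)·(0.75) + (-0.25)·(-0.25)) / 3 = 2.75/3 = 0.9167
  S[B,C] = ((-1.25)·(1) + (0.75)·(0) + (0.75)·(0) + (-0.25)·(-1)) / 3 = -1/3 = -0.3333
  S[C,C] = ((1)·(1) + (0)·(0) + (0)·(0) + (-1)·(-1)) / 3 = 2/3 = 0.6667

S is symmetric (S[j,i] = S[i,j]). Assembling:

S = [[8.25, 1.25, -1],
 [1.25, 0.9167, -0.3333],
 [-1, -0.3333, 0.6667]]


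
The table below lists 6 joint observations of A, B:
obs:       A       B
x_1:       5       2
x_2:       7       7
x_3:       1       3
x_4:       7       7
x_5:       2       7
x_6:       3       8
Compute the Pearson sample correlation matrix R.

Step 1 — column means:
  mean(A) = (5 + 7 + 1 + 7 + 2 + 3) / 6 = 25/6 = 4.1667
  mean(B) = (2 + 7 + 3 + 7 + 7 + 8) / 6 = 34/6 = 5.6667

Step 2 — sample variances and covariances s[i,j] = (1/(n-1)) · Σ_k (x_{k,i} - mean_i) · (x_{k,j} - mean_j), with n-1 = 5:
  s[A,A] = ((0.8333)·(0.8333) + (2.8333)·(2.8333) + (-3.1667)·(-3.1667) + (2.8333)·(2.8333) + (-2.1667)·(-2.1667) + (-1.1667)·(-1.1667)) / 5 = 32.8333/5 = 6.5667
  s[A,B] = ((0.8333)·(-3.6667) + (2.8333)·(1.3333) + (-3.1667)·(-2.6667) + (2.8333)·(1.3333) + (-2.1667)·(1.3333) + (-1.1667)·(2.3333)) / 5 = 7.3333/5 = 1.4667
  s[B,B] = ((-3.6667)·(-3.6667) + (1.3333)·(1.3333) + (-2.6667)·(-2.6667) + (1.3333)·(1.3333) + (1.3333)·(1.3333) + (2.3333)·(2.3333)) / 5 = 31.3333/5 = 6.2667
  Sample standard deviations s_i = √(s[i,i]):
  s(A) = √(6.5667) = 2.5626
  s(B) = √(6.2667) = 2.5033

Step 3 — r_{ij} = s_{ij} / (s_i · s_j):
  r[A,A] = 1 (diagonal).
  r[A,B] = 1.4667 / (2.5626 · 2.5033) = 1.4667 / 6.4149 = 0.2286
  r[B,B] = 1 (diagonal).

R is symmetric with unit diagonal. Assembling:

R = [[1, 0.2286],
 [0.2286, 1]]


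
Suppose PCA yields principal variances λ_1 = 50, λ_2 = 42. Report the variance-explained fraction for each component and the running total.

Step 1 — total variance = trace(Sigma) = Σ λ_i = 50 + 42 = 92.

Step 2 — fraction explained by component i = λ_i / Σ λ:
  PC1: 50/92 = 0.5435
  PC2: 42/92 = 0.4565

Step 3 — cumulative fraction after k components = (λ_1 + ... + λ_k) / Σ λ:
  k = 1: 50/92 = 0.5435
  k = 2: (50 + 42)/92 = 92/92 = 1

Summary (fraction, with percent):

explained: PC1 0.5435 (54.35%), PC2 0.4565 (45.65%);  cumulative: 0.5435, 1


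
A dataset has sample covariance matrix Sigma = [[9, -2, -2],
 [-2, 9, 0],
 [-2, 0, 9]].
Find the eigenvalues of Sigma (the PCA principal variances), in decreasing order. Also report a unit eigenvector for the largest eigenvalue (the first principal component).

Step 1 — characteristic polynomial p(λ) = det(λI - Sigma) = λ³ - tr·λ² + c_1·λ - det, where tr = trace, c_1 = sum of the principal 2×2 minors, det = det(Sigma):
  tr = 9 + 9 + 9 = 27,
  c_1 = (9·9 - (-2)²) + (9·9 - (-2)²) + (9·9 - (0)²) = 77 + 77 + 81 = 235,
  det = 9·(9·9 - (0)²) - (-2)·((-2)·9 - (0)·(-2)) + (-2)·((-2)·(0) - 9·(-2)) = 9·(81) - (-2)·(-18) + (-2)·(18) = 657.
  So p(λ) = λ³ - 27λ² + 235λ - 657.
Step 2 — look for an integer root (rational root theorem: any rational root is an integer divisor of 657). Testing λ = 9:
  p(9) = 729 - 2187 + 2115 - 657 = 0  ✓
  Dividing out (λ - 9): p(λ) = (λ - 9)(λ² - 18λ + 73).
Step 3 — remaining eigenvalues from the quadratic λ² - 18λ + 73 = 0:
  Δ = 18² - 4·73 = 324 - 292 = 32,  λ = (18 ± √32)/2 = (18 ± 5.6569)/2 ≈ 11.8284 or 6.1716.
  Sorted: λ_1 = 11.8284,  λ_2 = 9,  λ_3 = 6.1716  (check: sum = 27 = tr ✓).

Step 4 — unit eigenvector for λ_1 ≈ 11.8284: v spans the null space of (Sigma - λ_1 I), whose rows are
  r_1 = (-2.8284, -2, -2),  r_2 = (-2, -2.8284, 0),  r_3 = (-2, 0, -2.8284).
  v is orthogonal to every row, so take v ∝ r_1 × r_2 = ((-2)·(0) - (-2)·(-2.8284), (-2)·(-2) - (-2.8284)·(0), (-2.8284)·(-2.8284) - (-2)·(-2)) ≈ (-5.6569, 4, 4).
  Rescale (multiply by -1 so the first nonzero entry is positive): u = (5.6569, -4, -4).
  ||u|| = √((5.6569)² + (-4)² + (-4)²) = √(64) ≈ 8,  v_1 = u/||u|| ≈ (0.7071, -0.5, -0.5) (||v_1|| = 1).

λ_1 = 11.8284,  λ_2 = 9,  λ_3 = 6.1716;  v_1 ≈ (0.7071, -0.5, -0.5)


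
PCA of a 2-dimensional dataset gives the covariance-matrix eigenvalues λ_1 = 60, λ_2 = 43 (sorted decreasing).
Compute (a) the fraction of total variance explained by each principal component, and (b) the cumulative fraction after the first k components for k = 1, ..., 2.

Step 1 — total variance = trace(Sigma) = Σ λ_i = 60 + 43 = 103.

Step 2 — fraction explained by component i = λ_i / Σ λ:
  PC1: 60/103 = 0.5825
  PC2: 43/103 = 0.4175

Step 3 — cumulative fraction after k components = (λ_1 + ... + λ_k) / Σ λ:
  k = 1: 60/103 = 0.5825
  k = 2: (60 + 43)/103 = 103/103 = 1

Summary (fraction, with percent):

explained: PC1 0.5825 (58.25%), PC2 0.4175 (41.75%);  cumulative: 0.5825, 1


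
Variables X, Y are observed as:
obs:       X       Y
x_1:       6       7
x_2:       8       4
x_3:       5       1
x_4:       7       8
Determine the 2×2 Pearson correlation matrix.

Step 1 — column means:
  mean(X) = (6 + 8 + 5 + 7) / 4 = 26/4 = 6.5
  mean(Y) = (7 + 4 + 1 + 8) / 4 = 20/4 = 5

Step 2 — sample variances and covariances s[i,j] = (1/(n-1)) · Σ_k (x_{k,i} - mean_i) · (x_{k,j} - mean_j), with n-1 = 3:
  s[X,X] = ((-0.5)·(-0.5) + (1.5)·(1.5) + (-1.5)·(-1.5) + (0.5)·(0.5)) / 3 = 5/3 = 1.6667
  s[X,Y] = ((-0.5)·(2) + (1.5)·(-1) + (-1.5)·(-4) + (0.5)·(3)) / 3 = 5/3 = 1.6667
  s[Y,Y] = ((2)·(2) + (-1)·(-1) + (-4)·(-4) + (3)·(3)) / 3 = 30/3 = 10
  Sample standard deviations s_i = √(s[i,i]):
  s(X) = √(1.6667) = 1.291
  s(Y) = √(10) = 3.1623

Step 3 — r_{ij} = s_{ij} / (s_i · s_j):
  r[X,X] = 1 (diagonal).
  r[X,Y] = 1.6667 / (1.291 · 3.1623) = 1.6667 / 4.0825 = 0.4082
  r[Y,Y] = 1 (diagonal).

R is symmetric with unit diagonal. Assembling:

R = [[1, 0.4082],
 [0.4082, 1]]


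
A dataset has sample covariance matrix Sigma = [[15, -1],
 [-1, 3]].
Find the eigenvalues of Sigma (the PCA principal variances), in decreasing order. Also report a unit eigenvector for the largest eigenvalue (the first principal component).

Step 1 — characteristic polynomial of 2×2 Sigma:
  det(Sigma - λI) = λ² - trace · λ + det = 0.
  trace = 15 + 3 = 18, det = 15·3 - (-1)² = 44.
Step 2 — discriminant:
  Δ = trace² - 4·det = 324 - 176 = 148.
Step 3 — eigenvalues:
  λ = (trace ± √Δ)/2 = (18 ± 12.1655)/2,
  λ_1 = 15.0828,  λ_2 = 2.9172.

Step 4 — unit eigenvector for λ_1: solve (Sigma - λ_1 I)v = 0. First row:
  (15 - 15.0828)·v_x + (-1)·v_y = 0, i.e. (-0.0828)·v_x + (-1)·v_y = 0,
  so v ∝ (b, λ_1 - a) = (-1, 0.0828); multiply by -1 so the first entry is positive: u = (1, -0.0828).
  ||u|| = √((1)² + (-0.0828)²) = √(1.0068) ≈ 1.0034,
  v_1 = u/||u|| ≈ (0.9966, -0.0825) (||v_1|| = 1).

λ_1 = 15.0828,  λ_2 = 2.9172;  v_1 ≈ (0.9966, -0.0825)


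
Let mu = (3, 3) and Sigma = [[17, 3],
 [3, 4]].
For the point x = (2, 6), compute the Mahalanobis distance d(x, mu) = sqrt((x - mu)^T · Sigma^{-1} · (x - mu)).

Step 1 — centre the observation: (x - mu) = (-1, 3).

Step 2 — invert Sigma. det(Sigma) = 17·4 - (3)² = 59.
  Sigma^{-1} = (1/det) · [[d, -b], [-b, a]] = [[0.0678, -0.0508],
 [-0.0508, 0.2881]].

Step 3 — form the quadratic (x - mu)^T · Sigma^{-1} · (x - mu):
  Sigma^{-1} · (x - mu) = (-0.2203, 0.9153).
  (x - mu)^T · [Sigma^{-1} · (x - mu)] = (-1)·(-0.2203) + (3)·(0.9153) = 2.9661.

Step 4 — take square root: d = √(2.9661) ≈ 1.7222.

d(x, mu) = √(2.9661) ≈ 1.7222


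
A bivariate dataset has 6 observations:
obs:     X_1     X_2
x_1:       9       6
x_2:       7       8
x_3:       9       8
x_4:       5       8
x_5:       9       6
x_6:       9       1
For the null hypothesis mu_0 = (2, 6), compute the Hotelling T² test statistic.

Step 1 — sample mean vector:
  mean(X_1) = (9 + 7 + 9 + 5 + 9 + 9) / 6 = 48/6 = 8
  mean(X_2) = (6 + 8 + 8 + 8 + 6 + 1) / 6 = 37/6 = 6.1667
  x̄ = (8, 6.1667),  deviation x̄ - mu_0 = (8, 6.1667) - (2, 6) = (6, 0.1667).

Step 2 — sample covariance matrix, S[i,j] = (1/(n-1)) · Σ_k (x_{k,i} - mean_i) · (x_{k,j} - mean_j), divisor n-1 = 5:
  S[X_1,X_1] = ((1)·(1) + (-1)·(-1) + (1)·(1) + (-3)·(-3) + (1)·(1) + (1)·(1)) / 5 = 14/5 = 2.8
  S[X_1,X_2] = ((1)·(-0.1667) + (-1)·(1.8333) + (1)·(1.8333) + (-3)·(1.8333) + (1)·(-0.1667) + (1)·(-5.1667)) / 5 = -11/5 = -2.2
  S[X_2,X_2] = ((-0.1667)·(-0.1667) + (1.8333)·(1.8333) + (1.8333)·(1.8333) + (1.8333)·(1.8333) + (-0.1667)·(-0.1667) + (-5.1667)·(-5.1667)) / 5 = 36.8333/5 = 7.3667
  S = [[2.8, -2.2],
 [-2.2, 7.3667]].

Step 3 — invert S. det(S) = 2.8·7.3667 - (-2.2)² = 15.7867.
  S^{-1} = (1/det) · [[d, -b], [-b, a]] = [[0.4666, 0.1394],
 [0.1394, 0.1774]].

Step 4 — quadratic form (x̄ - mu_0)^T · S^{-1} · (x̄ - mu_0):
  S^{-1} · (x̄ - mu_0) = (2.8231, 0.8657),
  (x̄ - mu_0)^T · [...] = (6)·(2.8231) + (0.1667)·(0.8657) = 17.0826.

Step 5 — scale by n: T² = 6 · 17.0826 = 102.4958.

T² ≈ 102.4958


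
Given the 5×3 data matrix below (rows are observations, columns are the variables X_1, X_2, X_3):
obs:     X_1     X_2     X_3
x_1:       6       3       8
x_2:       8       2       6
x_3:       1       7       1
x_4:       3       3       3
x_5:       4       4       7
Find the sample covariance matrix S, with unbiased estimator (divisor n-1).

Step 1 — column means:
  mean(X_1) = (6 + 8 + 1 + 3 + 4) / 5 = 22/5 = 4.4
  mean(X_2) = (3 + 2 + 7 + 3 + 4) / 5 = 19/5 = 3.8
  mean(X_3) = (8 + 6 + 1 + 3 + 7) / 5 = 25/5 = 5

Step 2 — sample covariance S[i,j] = (1/(n-1)) · Σ_k (x_{k,i} - mean_i) · (x_{k,j} - mean_j), with n-1 = 4.
  S[X_1,X_1] = ((1.6)·(1.6) + (3.6)·(3.6) + (-3.4)·(-3.4) + (-1.4)·(-1.4) + (-0.4)·(-0.4)) / 4 = 29.2/4 = 7.3
  S[X_1,X_2] = ((1.6)·(-0.8) + (3.6)·(-1.8) + (-3.4)·(3.2) + (-1.4)·(-0.8) + (-0.4)·(0.2)) / 4 = -17.6/4 = -4.4
  S[X_1,X_3] = ((1.6)·(3) + (3.6)·(1) + (-3.4)·(-4) + (-1.4)·(-2) + (-0.4)·(2)) / 4 = 24/4 = 6
  S[X_2,X_2] = ((-0.8)·(-0.8) + (-1.8)·(-1.8) + (3.2)·(3.2) + (-0.8)·(-0.8) + (0.2)·(0.2)) / 4 = 14.8/4 = 3.7
  S[X_2,X_3] = ((-0.8)·(3) + (-1.8)·(1) + (3.2)·(-4) + (-0.8)·(-2) + (0.2)·(2)) / 4 = -15/4 = -3.75
  S[X_3,X_3] = ((3)·(3) + (1)·(1) + (-4)·(-4) + (-2)·(-2) + (2)·(2)) / 4 = 34/4 = 8.5

S is symmetric (S[j,i] = S[i,j]). Assembling:

S = [[7.3, -4.4, 6],
 [-4.4, 3.7, -3.75],
 [6, -3.75, 8.5]]


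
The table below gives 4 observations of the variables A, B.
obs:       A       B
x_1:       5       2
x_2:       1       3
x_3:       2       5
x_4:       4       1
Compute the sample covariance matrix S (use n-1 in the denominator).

Step 1 — column means:
  mean(A) = (5 + 1 + 2 + 4) / 4 = 12/4 = 3
  mean(B) = (2 + 3 + 5 + 1) / 4 = 11/4 = 2.75

Step 2 — sample covariance S[i,j] = (1/(n-1)) · Σ_k (x_{k,i} - mean_i) · (x_{k,j} - mean_j), with n-1 = 3.
  S[A,A] = ((2)·(2) + (-2)·(-2) + (-1)·(-1) + (1)·(1)) / 3 = 10/3 = 3.3333
  S[A,B] = ((2)·(-0.75) + (-2)·(0.25) + (-1)·(2.25) + (1)·(-1.75)) / 3 = -6/3 = -2
  S[B,B] = ((-0.75)·(-0.75) + (0.25)·(0.25) + (2.25)·(2.25) + (-1.75)·(-1.75)) / 3 = 8.75/3 = 2.9167

S is symmetric (S[j,i] = S[i,j]). Assembling:

S = [[3.3333, -2],
 [-2, 2.9167]]


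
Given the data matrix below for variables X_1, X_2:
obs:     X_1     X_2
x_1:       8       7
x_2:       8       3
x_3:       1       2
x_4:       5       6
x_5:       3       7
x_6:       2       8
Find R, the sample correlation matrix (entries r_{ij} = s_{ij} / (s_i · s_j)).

Step 1 — column means:
  mean(X_1) = (8 + 8 + 1 + 5 + 3 + 2) / 6 = 27/6 = 4.5
  mean(X_2) = (7 + 3 + 2 + 6 + 7 + 8) / 6 = 33/6 = 5.5

Step 2 — sample variances and covariances s[i,j] = (1/(n-1)) · Σ_k (x_{k,i} - mean_i) · (x_{k,j} - mean_j), with n-1 = 5:
  s[X_1,X_1] = ((3.5)·(3.5) + (3.5)·(3.5) + (-3.5)·(-3.5) + (0.5)·(0.5) + (-1.5)·(-1.5) + (-2.5)·(-2.5)) / 5 = 45.5/5 = 9.1
  s[X_1,X_2] = ((3.5)·(1.5) + (3.5)·(-2.5) + (-3.5)·(-3.5) + (0.5)·(0.5) + (-1.5)·(1.5) + (-2.5)·(2.5)) / 5 = 0.5/5 = 0.1
  s[X_2,X_2] = ((1.5)·(1.5) + (-2.5)·(-2.5) + (-3.5)·(-3.5) + (0.5)·(0.5) + (1.5)·(1.5) + (2.5)·(2.5)) / 5 = 29.5/5 = 5.9
  Sample standard deviations s_i = √(s[i,i]):
  s(X_1) = √(9.1) = 3.0166
  s(X_2) = √(5.9) = 2.429

Step 3 — r_{ij} = s_{ij} / (s_i · s_j):
  r[X_1,X_1] = 1 (diagonal).
  r[X_1,X_2] = 0.1 / (3.0166 · 2.429) = 0.1 / 7.3273 = 0.0136
  r[X_2,X_2] = 1 (diagonal).

R is symmetric with unit diagonal. Assembling:

R = [[1, 0.0136],
 [0.0136, 1]]


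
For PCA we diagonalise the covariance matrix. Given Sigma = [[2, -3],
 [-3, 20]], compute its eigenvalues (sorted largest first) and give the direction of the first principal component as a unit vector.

Step 1 — characteristic polynomial of 2×2 Sigma:
  det(Sigma - λI) = λ² - trace · λ + det = 0.
  trace = 2 + 20 = 22, det = 2·20 - (-3)² = 31.
Step 2 — discriminant:
  Δ = trace² - 4·det = 484 - 124 = 360.
Step 3 — eigenvalues:
  λ = (trace ± √Δ)/2 = (22 ± 18.9737)/2,
  λ_1 = 20.4868,  λ_2 = 1.5132.

Step 4 — unit eigenvector for λ_1: solve (Sigma - λ_1 I)v = 0. First row:
  (2 - 20.4868)·v_x + (-3)·v_y = 0, i.e. (-18.4868)·v_x + (-3)·v_y = 0,
  so v ∝ (b, λ_1 - a) = (-3, 18.4868); multiply by -1 so the first entry is positive: u = (3, -18.4868).
  ||u|| = √((3)² + (-18.4868)²) = √(350.763) ≈ 18.7287,
  v_1 = u/||u|| ≈ (0.1602, -0.9871) (||v_1|| = 1).

λ_1 = 20.4868,  λ_2 = 1.5132;  v_1 ≈ (0.1602, -0.9871)


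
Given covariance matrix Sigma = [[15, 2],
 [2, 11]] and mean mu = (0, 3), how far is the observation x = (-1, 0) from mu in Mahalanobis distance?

Step 1 — centre the observation: (x - mu) = (-1, -3).

Step 2 — invert Sigma. det(Sigma) = 15·11 - (2)² = 161.
  Sigma^{-1} = (1/det) · [[d, -b], [-b, a]] = [[0.0683, -0.0124],
 [-0.0124, 0.0932]].

Step 3 — form the quadratic (x - mu)^T · Sigma^{-1} · (x - mu):
  Sigma^{-1} · (x - mu) = (-0.0311, -0.2671).
  (x - mu)^T · [Sigma^{-1} · (x - mu)] = (-1)·(-0.0311) + (-3)·(-0.2671) = 0.8323.

Step 4 — take square root: d = √(0.8323) ≈ 0.9123.

d(x, mu) = √(0.8323) ≈ 0.9123


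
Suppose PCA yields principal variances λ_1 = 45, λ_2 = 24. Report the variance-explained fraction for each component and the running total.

Step 1 — total variance = trace(Sigma) = Σ λ_i = 45 + 24 = 69.

Step 2 — fraction explained by component i = λ_i / Σ λ:
  PC1: 45/69 = 0.6522
  PC2: 24/69 = 0.3478

Step 3 — cumulative fraction after k components = (λ_1 + ... + λ_k) / Σ λ:
  k = 1: 45/69 = 0.6522
  k = 2: (45 + 24)/69 = 69/69 = 1

Summary (fraction, with percent):

explained: PC1 0.6522 (65.22%), PC2 0.3478 (34.78%);  cumulative: 0.6522, 1


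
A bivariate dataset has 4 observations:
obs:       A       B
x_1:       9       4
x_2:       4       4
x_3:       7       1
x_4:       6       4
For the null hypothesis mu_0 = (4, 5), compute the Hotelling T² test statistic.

Step 1 — sample mean vector:
  mean(A) = (9 + 4 + 7 + 6) / 4 = 26/4 = 6.5
  mean(B) = (4 + 4 + 1 + 4) / 4 = 13/4 = 3.25
  x̄ = (6.5, 3.25),  deviation x̄ - mu_0 = (6.5, 3.25) - (4, 5) = (2.5, -1.75).

Step 2 — sample covariance matrix, S[i,j] = (1/(n-1)) · Σ_k (x_{k,i} - mean_i) · (x_{k,j} - mean_j), divisor n-1 = 3:
  S[A,A] = ((2.5)·(2.5) + (-2.5)·(-2.5) + (0.5)·(0.5) + (-0.5)·(-0.5)) / 3 = 13/3 = 4.3333
  S[A,B] = ((2.5)·(0.75) + (-2.5)·(0.75) + (0.5)·(-2.25) + (-0.5)·(0.75)) / 3 = -1.5/3 = -0.5
  S[B,B] = ((0.75)·(0.75) + (0.75)·(0.75) + (-2.25)·(-2.25) + (0.75)·(0.75)) / 3 = 6.75/3 = 2.25
  S = [[4.3333, -0.5],
 [-0.5, 2.25]].

Step 3 — invert S. det(S) = 4.3333·2.25 - (-0.5)² = 9.5.
  S^{-1} = (1/det) · [[d, -b], [-b, a]] = [[0.2368, 0.0526],
 [0.0526, 0.4561]].

Step 4 — quadratic form (x̄ - mu_0)^T · S^{-1} · (x̄ - mu_0):
  S^{-1} · (x̄ - mu_0) = (0.5, -0.6667),
  (x̄ - mu_0)^T · [...] = (2.5)·(0.5) + (-1.75)·(-0.6667) = 2.4167.

Step 5 — scale by n: T² = 4 · 2.4167 = 9.6667.

T² ≈ 9.6667


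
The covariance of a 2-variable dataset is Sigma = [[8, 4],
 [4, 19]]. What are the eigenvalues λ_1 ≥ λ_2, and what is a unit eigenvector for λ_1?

Step 1 — characteristic polynomial of 2×2 Sigma:
  det(Sigma - λI) = λ² - trace · λ + det = 0.
  trace = 8 + 19 = 27, det = 8·19 - (4)² = 136.
Step 2 — discriminant:
  Δ = trace² - 4·det = 729 - 544 = 185.
Step 3 — eigenvalues:
  λ = (trace ± √Δ)/2 = (27 ± 13.6015)/2,
  λ_1 = 20.3007,  λ_2 = 6.6993.

Step 4 — unit eigenvector for λ_1: solve (Sigma - λ_1 I)v = 0. First row:
  (8 - 20.3007)·v_x + (4)·v_y = 0, i.e. (-12.3007)·v_x + (4)·v_y = 0,
  so v ∝ (b, λ_1 - a) = (4, 12.3007) = u.
  ||u|| = √((4)² + (12.3007)²) = √(167.3081) ≈ 12.9348,
  v_1 = u/||u|| ≈ (0.3092, 0.951) (||v_1|| = 1).

λ_1 = 20.3007,  λ_2 = 6.6993;  v_1 ≈ (0.3092, 0.951)


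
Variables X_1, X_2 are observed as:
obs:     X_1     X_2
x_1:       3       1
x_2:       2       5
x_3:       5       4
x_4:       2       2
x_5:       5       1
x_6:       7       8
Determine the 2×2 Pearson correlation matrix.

Step 1 — column means:
  mean(X_1) = (3 + 2 + 5 + 2 + 5 + 7) / 6 = 24/6 = 4
  mean(X_2) = (1 + 5 + 4 + 2 + 1 + 8) / 6 = 21/6 = 3.5

Step 2 — sample variances and covariances s[i,j] = (1/(n-1)) · Σ_k (x_{k,i} - mean_i) · (x_{k,j} - mean_j), with n-1 = 5:
  s[X_1,X_1] = ((-1)·(-1) + (-2)·(-2) + (1)·(1) + (-2)·(-2) + (1)·(1) + (3)·(3)) / 5 = 20/5 = 4
  s[X_1,X_2] = ((-1)·(-2.5) + (-2)·(1.5) + (1)·(0.5) + (-2)·(-1.5) + (1)·(-2.5) + (3)·(4.5)) / 5 = 14/5 = 2.8
  s[X_2,X_2] = ((-2.5)·(-2.5) + (1.5)·(1.5) + (0.5)·(0.5) + (-1.5)·(-1.5) + (-2.5)·(-2.5) + (4.5)·(4.5)) / 5 = 37.5/5 = 7.5
  Sample standard deviations s_i = √(s[i,i]):
  s(X_1) = √(4) = 2
  s(X_2) = √(7.5) = 2.7386

Step 3 — r_{ij} = s_{ij} / (s_i · s_j):
  r[X_1,X_1] = 1 (diagonal).
  r[X_1,X_2] = 2.8 / (2 · 2.7386) = 2.8 / 5.4772 = 0.5112
  r[X_2,X_2] = 1 (diagonal).

R is symmetric with unit diagonal. Assembling:

R = [[1, 0.5112],
 [0.5112, 1]]


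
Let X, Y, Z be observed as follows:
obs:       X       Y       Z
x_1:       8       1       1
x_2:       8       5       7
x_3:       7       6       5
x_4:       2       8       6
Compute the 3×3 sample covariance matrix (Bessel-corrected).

Step 1 — column means:
  mean(X) = (8 + 8 + 7 + 2) / 4 = 25/4 = 6.25
  mean(Y) = (1 + 5 + 6 + 8) / 4 = 20/4 = 5
  mean(Z) = (1 + 7 + 5 + 6) / 4 = 19/4 = 4.75

Step 2 — sample covariance S[i,j] = (1/(n-1)) · Σ_k (x_{k,i} - mean_i) · (x_{k,j} - mean_j), with n-1 = 3.
  S[X,X] = ((1.75)·(1.75) + (1.75)·(1.75) + (0.75)·(0.75) + (-4.25)·(-4.25)) / 3 = 24.75/3 = 8.25
  S[X,Y] = ((1.75)·(-4) + (1.75)·(0) + (0.75)·(1) + (-4.25)·(3)) / 3 = -19/3 = -6.3333
  S[X,Z] = ((1.75)·(-3.75) + (1.75)·(2.25) + (0.75)·(0.25) + (-4.25)·(1.25)) / 3 = -7.75/3 = -2.5833
  S[Y,Y] = ((-4)·(-4) + (0)·(0) + (1)·(1) + (3)·(3)) / 3 = 26/3 = 8.6667
  S[Y,Z] = ((-4)·(-3.75) + (0)·(2.25) + (1)·(0.25) + (3)·(1.25)) / 3 = 19/3 = 6.3333
  S[Z,Z] = ((-3.75)·(-3.75) + (2.25)·(2.25) + (0.25)·(0.25) + (1.25)·(1.25)) / 3 = 20.75/3 = 6.9167

S is symmetric (S[j,i] = S[i,j]). Assembling:

S = [[8.25, -6.3333, -2.5833],
 [-6.3333, 8.6667, 6.3333],
 [-2.5833, 6.3333, 6.9167]]


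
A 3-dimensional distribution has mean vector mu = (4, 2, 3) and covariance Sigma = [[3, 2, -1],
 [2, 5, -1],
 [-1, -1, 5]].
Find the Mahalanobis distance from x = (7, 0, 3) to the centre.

Step 1 — centre the observation: (x - mu) = (3, -2, 0).

Step 2 — invert Sigma (cofactor / det for 3×3, or solve directly):
  Sigma^{-1} = [[0.4706, -0.1765, 0.0588],
 [-0.1765, 0.2745, 0.0196],
 [0.0588, 0.0196, 0.2157]].

Step 3 — form the quadratic (x - mu)^T · Sigma^{-1} · (x - mu):
  Sigma^{-1} · (x - mu) = (1.7647, -1.0784, 0.1373).
  (x - mu)^T · [Sigma^{-1} · (x - mu)] = (3)·(1.7647) + (-2)·(-1.0784) + (0)·(0.1373) = 7.451.

Step 4 — take square root: d = √(7.451) ≈ 2.7296.

d(x, mu) = √(7.451) ≈ 2.7296


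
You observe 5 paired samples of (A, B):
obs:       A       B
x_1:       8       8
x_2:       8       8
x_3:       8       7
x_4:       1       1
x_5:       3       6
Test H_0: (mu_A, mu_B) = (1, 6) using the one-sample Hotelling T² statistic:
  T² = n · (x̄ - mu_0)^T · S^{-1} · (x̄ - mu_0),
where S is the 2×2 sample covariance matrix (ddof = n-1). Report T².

Step 1 — sample mean vector:
  mean(A) = (8 + 8 + 8 + 1 + 3) / 5 = 28/5 = 5.6
  mean(B) = (8 + 8 + 7 + 1 + 6) / 5 = 30/5 = 6
  x̄ = (5.6, 6),  deviation x̄ - mu_0 = (5.6, 6) - (1, 6) = (4.6, 0).

Step 2 — sample covariance matrix, S[i,j] = (1/(n-1)) · Σ_k (x_{k,i} - mean_i) · (x_{k,j} - mean_j), divisor n-1 = 4:
  S[A,A] = ((2.4)·(2.4) + (2.4)·(2.4) + (2.4)·(2.4) + (-4.6)·(-4.6) + (-2.6)·(-2.6)) / 4 = 45.2/4 = 11.3
  S[A,B] = ((2.4)·(2) + (2.4)·(2) + (2.4)·(1) + (-4.6)·(-5) + (-2.6)·(0)) / 4 = 35/4 = 8.75
  S[B,B] = ((2)·(2) + (2)·(2) + (1)·(1) + (-5)·(-5) + (0)·(0)) / 4 = 34/4 = 8.5
  S = [[11.3, 8.75],
 [8.75, 8.5]].

Step 3 — invert S. det(S) = 11.3·8.5 - (8.75)² = 19.4875.
  S^{-1} = (1/det) · [[d, -b], [-b, a]] = [[0.4362, -0.449],
 [-0.449, 0.5799]].

Step 4 — quadratic form (x̄ - mu_0)^T · S^{-1} · (x̄ - mu_0):
  S^{-1} · (x̄ - mu_0) = (2.0064, -2.0654),
  (x̄ - mu_0)^T · [...] = (4.6)·(2.0064) + (0)·(-2.0654) = 9.2295.

Step 5 — scale by n: T² = 5 · 9.2295 = 46.1475.

T² ≈ 46.1475


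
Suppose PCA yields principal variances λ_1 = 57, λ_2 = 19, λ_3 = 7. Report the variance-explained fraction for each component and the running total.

Step 1 — total variance = trace(Sigma) = Σ λ_i = 57 + 19 + 7 = 83.

Step 2 — fraction explained by component i = λ_i / Σ λ:
  PC1: 57/83 = 0.6867
  PC2: 19/83 = 0.2289
  PC3: 7/83 = 0.0843

Step 3 — cumulative fraction after k components = (λ_1 + ... + λ_k) / Σ λ:
  k = 1: 57/83 = 0.6867
  k = 2: (57 + 19)/83 = 76/83 = 0.9157
  k = 3: (57 + 19 + 7)/83 = 83/83 = 1

Summary (fraction, with percent):

explained: PC1 0.6867 (68.67%), PC2 0.2289 (22.89%), PC3 0.0843 (8.43%);  cumulative: 0.6867, 0.9157, 1


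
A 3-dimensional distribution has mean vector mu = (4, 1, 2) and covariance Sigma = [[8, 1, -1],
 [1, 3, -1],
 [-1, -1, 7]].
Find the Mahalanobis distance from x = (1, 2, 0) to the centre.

Step 1 — centre the observation: (x - mu) = (-3, 1, -2).

Step 2 — invert Sigma (cofactor / det for 3×3, or solve directly):
  Sigma^{-1} = [[0.1316, -0.0395, 0.0132],
 [-0.0395, 0.3618, 0.0461],
 [0.0132, 0.0461, 0.1513]].

Step 3 — form the quadratic (x - mu)^T · Sigma^{-1} · (x - mu):
  Sigma^{-1} · (x - mu) = (-0.4605, 0.3882, -0.2961).
  (x - mu)^T · [Sigma^{-1} · (x - mu)] = (-3)·(-0.4605) + (1)·(0.3882) + (-2)·(-0.2961) = 2.3618.

Step 4 — take square root: d = √(2.3618) ≈ 1.5368.

d(x, mu) = √(2.3618) ≈ 1.5368


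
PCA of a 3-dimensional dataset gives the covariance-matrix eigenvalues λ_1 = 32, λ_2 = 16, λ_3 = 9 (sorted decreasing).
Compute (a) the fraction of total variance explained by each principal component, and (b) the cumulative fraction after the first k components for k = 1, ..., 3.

Step 1 — total variance = trace(Sigma) = Σ λ_i = 32 + 16 + 9 = 57.

Step 2 — fraction explained by component i = λ_i / Σ λ:
  PC1: 32/57 = 0.5614
  PC2: 16/57 = 0.2807
  PC3: 9/57 = 0.1579

Step 3 — cumulative fraction after k components = (λ_1 + ... + λ_k) / Σ λ:
  k = 1: 32/57 = 0.5614
  k = 2: (32 + 16)/57 = 48/57 = 0.8421
  k = 3: (32 + 16 + 9)/57 = 57/57 = 1

Summary (fraction, with percent):

explained: PC1 0.5614 (56.14%), PC2 0.2807 (28.07%), PC3 0.1579 (15.79%);  cumulative: 0.5614, 0.8421, 1


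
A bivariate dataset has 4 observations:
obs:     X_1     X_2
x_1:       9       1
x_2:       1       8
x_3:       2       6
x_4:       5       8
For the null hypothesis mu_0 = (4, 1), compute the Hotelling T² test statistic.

Step 1 — sample mean vector:
  mean(X_1) = (9 + 1 + 2 + 5) / 4 = 17/4 = 4.25
  mean(X_2) = (1 + 8 + 6 + 8) / 4 = 23/4 = 5.75
  x̄ = (4.25, 5.75),  deviation x̄ - mu_0 = (4.25, 5.75) - (4, 1) = (0.25, 4.75).

Step 2 — sample covariance matrix, S[i,j] = (1/(n-1)) · Σ_k (x_{k,i} - mean_i) · (x_{k,j} - mean_j), divisor n-1 = 3:
  S[X_1,X_1] = ((4.75)·(4.75) + (-3.25)·(-3.25) + (-2.25)·(-2.25) + (0.75)·(0.75)) / 3 = 38.75/3 = 12.9167
  S[X_1,X_2] = ((4.75)·(-4.75) + (-3.25)·(2.25) + (-2.25)·(0.25) + (0.75)·(2.25)) / 3 = -28.75/3 = -9.5833
  S[X_2,X_2] = ((-4.75)·(-4.75) + (2.25)·(2.25) + (0.25)·(0.25) + (2.25)·(2.25)) / 3 = 32.75/3 = 10.9167
  S = [[12.9167, -9.5833],
 [-9.5833, 10.9167]].

Step 3 — invert S. det(S) = 12.9167·10.9167 - (-9.5833)² = 49.1667.
  S^{-1} = (1/det) · [[d, -b], [-b, a]] = [[0.222, 0.1949],
 [0.1949, 0.2627]].

Step 4 — quadratic form (x̄ - mu_0)^T · S^{-1} · (x̄ - mu_0):
  S^{-1} · (x̄ - mu_0) = (0.9814, 1.2966),
  (x̄ - mu_0)^T · [...] = (0.25)·(0.9814) + (4.75)·(1.2966) = 6.4042.

Step 5 — scale by n: T² = 4 · 6.4042 = 25.6169.

T² ≈ 25.6169


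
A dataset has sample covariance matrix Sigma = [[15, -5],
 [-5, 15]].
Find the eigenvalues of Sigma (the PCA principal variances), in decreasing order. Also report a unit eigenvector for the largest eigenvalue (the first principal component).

Step 1 — characteristic polynomial of 2×2 Sigma:
  det(Sigma - λI) = λ² - trace · λ + det = 0.
  trace = 15 + 15 = 30, det = 15·15 - (-5)² = 200.
Step 2 — discriminant:
  Δ = trace² - 4·det = 900 - 800 = 100.
Step 3 — eigenvalues:
  λ = (trace ± √Δ)/2 = (30 ± 10)/2,
  λ_1 = 20,  λ_2 = 10.

Step 4 — unit eigenvector for λ_1: solve (Sigma - λ_1 I)v = 0. First row:
  (15 - 20)·v_x + (-5)·v_y = 0, i.e. (-5)·v_x + (-5)·v_y = 0,
  so v ∝ (b, λ_1 - a) = (-5, 5); multiply by -1 so the first entry is positive: u = (5, -5).
  ||u|| = √((5)² + (-5)²) = √(50) ≈ 7.0711,
  v_1 = u/||u|| ≈ (0.7071, -0.7071) (||v_1|| = 1).

λ_1 = 20,  λ_2 = 10;  v_1 ≈ (0.7071, -0.7071)


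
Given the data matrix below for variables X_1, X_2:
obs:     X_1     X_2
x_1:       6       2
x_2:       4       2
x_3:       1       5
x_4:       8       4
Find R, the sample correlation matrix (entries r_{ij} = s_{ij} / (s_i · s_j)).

Step 1 — column means:
  mean(X_1) = (6 + 4 + 1 + 8) / 4 = 19/4 = 4.75
  mean(X_2) = (2 + 2 + 5 + 4) / 4 = 13/4 = 3.25

Step 2 — sample variances and covariances s[i,j] = (1/(n-1)) · Σ_k (x_{k,i} - mean_i) · (x_{k,j} - mean_j), with n-1 = 3:
  s[X_1,X_1] = ((1.25)·(1.25) + (-0.75)·(-0.75) + (-3.75)·(-3.75) + (3.25)·(3.25)) / 3 = 26.75/3 = 8.9167
  s[X_1,X_2] = ((1.25)·(-1.25) + (-0.75)·(-1.25) + (-3.75)·(1.75) + (3.25)·(0.75)) / 3 = -4.75/3 = -1.5833
  s[X_2,X_2] = ((-1.25)·(-1.25) + (-1.25)·(-1.25) + (1.75)·(1.75) + (0.75)·(0.75)) / 3 = 6.75/3 = 2.25
  Sample standard deviations s_i = √(s[i,i]):
  s(X_1) = √(8.9167) = 2.9861
  s(X_2) = √(2.25) = 1.5

Step 3 — r_{ij} = s_{ij} / (s_i · s_j):
  r[X_1,X_1] = 1 (diagonal).
  r[X_1,X_2] = -1.5833 / (2.9861 · 1.5) = -1.5833 / 4.4791 = -0.3535
  r[X_2,X_2] = 1 (diagonal).

R is symmetric with unit diagonal. Assembling:

R = [[1, -0.3535],
 [-0.3535, 1]]
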